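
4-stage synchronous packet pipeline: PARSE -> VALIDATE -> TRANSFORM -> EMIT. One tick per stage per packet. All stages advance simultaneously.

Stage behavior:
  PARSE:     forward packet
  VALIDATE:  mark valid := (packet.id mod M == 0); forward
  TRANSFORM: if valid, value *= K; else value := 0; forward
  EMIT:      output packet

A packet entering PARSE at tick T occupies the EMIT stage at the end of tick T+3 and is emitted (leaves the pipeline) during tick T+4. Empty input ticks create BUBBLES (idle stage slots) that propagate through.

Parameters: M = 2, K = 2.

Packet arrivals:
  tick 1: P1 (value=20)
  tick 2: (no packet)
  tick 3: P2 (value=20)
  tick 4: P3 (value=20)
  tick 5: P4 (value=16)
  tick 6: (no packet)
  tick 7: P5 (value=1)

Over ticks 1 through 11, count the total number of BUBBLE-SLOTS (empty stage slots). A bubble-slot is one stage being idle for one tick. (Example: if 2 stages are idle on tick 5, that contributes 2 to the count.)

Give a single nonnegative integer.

Tick 1: [PARSE:P1(v=20,ok=F), VALIDATE:-, TRANSFORM:-, EMIT:-] out:-; bubbles=3
Tick 2: [PARSE:-, VALIDATE:P1(v=20,ok=F), TRANSFORM:-, EMIT:-] out:-; bubbles=3
Tick 3: [PARSE:P2(v=20,ok=F), VALIDATE:-, TRANSFORM:P1(v=0,ok=F), EMIT:-] out:-; bubbles=2
Tick 4: [PARSE:P3(v=20,ok=F), VALIDATE:P2(v=20,ok=T), TRANSFORM:-, EMIT:P1(v=0,ok=F)] out:-; bubbles=1
Tick 5: [PARSE:P4(v=16,ok=F), VALIDATE:P3(v=20,ok=F), TRANSFORM:P2(v=40,ok=T), EMIT:-] out:P1(v=0); bubbles=1
Tick 6: [PARSE:-, VALIDATE:P4(v=16,ok=T), TRANSFORM:P3(v=0,ok=F), EMIT:P2(v=40,ok=T)] out:-; bubbles=1
Tick 7: [PARSE:P5(v=1,ok=F), VALIDATE:-, TRANSFORM:P4(v=32,ok=T), EMIT:P3(v=0,ok=F)] out:P2(v=40); bubbles=1
Tick 8: [PARSE:-, VALIDATE:P5(v=1,ok=F), TRANSFORM:-, EMIT:P4(v=32,ok=T)] out:P3(v=0); bubbles=2
Tick 9: [PARSE:-, VALIDATE:-, TRANSFORM:P5(v=0,ok=F), EMIT:-] out:P4(v=32); bubbles=3
Tick 10: [PARSE:-, VALIDATE:-, TRANSFORM:-, EMIT:P5(v=0,ok=F)] out:-; bubbles=3
Tick 11: [PARSE:-, VALIDATE:-, TRANSFORM:-, EMIT:-] out:P5(v=0); bubbles=4
Total bubble-slots: 24

Answer: 24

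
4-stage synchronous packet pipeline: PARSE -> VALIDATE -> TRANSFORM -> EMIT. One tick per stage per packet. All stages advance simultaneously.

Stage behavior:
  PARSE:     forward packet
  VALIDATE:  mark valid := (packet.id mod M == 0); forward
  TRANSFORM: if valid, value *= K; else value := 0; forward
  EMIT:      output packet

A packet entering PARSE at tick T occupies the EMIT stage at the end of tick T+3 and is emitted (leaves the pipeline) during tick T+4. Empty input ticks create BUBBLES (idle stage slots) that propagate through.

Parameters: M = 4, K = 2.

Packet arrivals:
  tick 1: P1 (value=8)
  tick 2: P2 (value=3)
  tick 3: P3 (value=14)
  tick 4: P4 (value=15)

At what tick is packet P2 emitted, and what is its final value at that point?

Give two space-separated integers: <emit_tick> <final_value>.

Tick 1: [PARSE:P1(v=8,ok=F), VALIDATE:-, TRANSFORM:-, EMIT:-] out:-; in:P1
Tick 2: [PARSE:P2(v=3,ok=F), VALIDATE:P1(v=8,ok=F), TRANSFORM:-, EMIT:-] out:-; in:P2
Tick 3: [PARSE:P3(v=14,ok=F), VALIDATE:P2(v=3,ok=F), TRANSFORM:P1(v=0,ok=F), EMIT:-] out:-; in:P3
Tick 4: [PARSE:P4(v=15,ok=F), VALIDATE:P3(v=14,ok=F), TRANSFORM:P2(v=0,ok=F), EMIT:P1(v=0,ok=F)] out:-; in:P4
Tick 5: [PARSE:-, VALIDATE:P4(v=15,ok=T), TRANSFORM:P3(v=0,ok=F), EMIT:P2(v=0,ok=F)] out:P1(v=0); in:-
Tick 6: [PARSE:-, VALIDATE:-, TRANSFORM:P4(v=30,ok=T), EMIT:P3(v=0,ok=F)] out:P2(v=0); in:-
Tick 7: [PARSE:-, VALIDATE:-, TRANSFORM:-, EMIT:P4(v=30,ok=T)] out:P3(v=0); in:-
Tick 8: [PARSE:-, VALIDATE:-, TRANSFORM:-, EMIT:-] out:P4(v=30); in:-
P2: arrives tick 2, valid=False (id=2, id%4=2), emit tick 6, final value 0

Answer: 6 0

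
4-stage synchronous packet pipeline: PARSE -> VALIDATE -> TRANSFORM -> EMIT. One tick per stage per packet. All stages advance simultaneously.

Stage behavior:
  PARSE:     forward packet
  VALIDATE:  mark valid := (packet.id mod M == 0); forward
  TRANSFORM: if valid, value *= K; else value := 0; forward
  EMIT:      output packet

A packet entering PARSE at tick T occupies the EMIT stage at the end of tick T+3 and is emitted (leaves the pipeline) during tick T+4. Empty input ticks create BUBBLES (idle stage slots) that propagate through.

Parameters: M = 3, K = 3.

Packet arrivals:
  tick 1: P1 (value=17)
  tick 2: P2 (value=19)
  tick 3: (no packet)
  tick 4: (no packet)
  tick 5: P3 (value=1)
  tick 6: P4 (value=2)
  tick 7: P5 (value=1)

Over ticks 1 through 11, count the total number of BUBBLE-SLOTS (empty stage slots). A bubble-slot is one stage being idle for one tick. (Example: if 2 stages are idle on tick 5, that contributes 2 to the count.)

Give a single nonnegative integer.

Tick 1: [PARSE:P1(v=17,ok=F), VALIDATE:-, TRANSFORM:-, EMIT:-] out:-; bubbles=3
Tick 2: [PARSE:P2(v=19,ok=F), VALIDATE:P1(v=17,ok=F), TRANSFORM:-, EMIT:-] out:-; bubbles=2
Tick 3: [PARSE:-, VALIDATE:P2(v=19,ok=F), TRANSFORM:P1(v=0,ok=F), EMIT:-] out:-; bubbles=2
Tick 4: [PARSE:-, VALIDATE:-, TRANSFORM:P2(v=0,ok=F), EMIT:P1(v=0,ok=F)] out:-; bubbles=2
Tick 5: [PARSE:P3(v=1,ok=F), VALIDATE:-, TRANSFORM:-, EMIT:P2(v=0,ok=F)] out:P1(v=0); bubbles=2
Tick 6: [PARSE:P4(v=2,ok=F), VALIDATE:P3(v=1,ok=T), TRANSFORM:-, EMIT:-] out:P2(v=0); bubbles=2
Tick 7: [PARSE:P5(v=1,ok=F), VALIDATE:P4(v=2,ok=F), TRANSFORM:P3(v=3,ok=T), EMIT:-] out:-; bubbles=1
Tick 8: [PARSE:-, VALIDATE:P5(v=1,ok=F), TRANSFORM:P4(v=0,ok=F), EMIT:P3(v=3,ok=T)] out:-; bubbles=1
Tick 9: [PARSE:-, VALIDATE:-, TRANSFORM:P5(v=0,ok=F), EMIT:P4(v=0,ok=F)] out:P3(v=3); bubbles=2
Tick 10: [PARSE:-, VALIDATE:-, TRANSFORM:-, EMIT:P5(v=0,ok=F)] out:P4(v=0); bubbles=3
Tick 11: [PARSE:-, VALIDATE:-, TRANSFORM:-, EMIT:-] out:P5(v=0); bubbles=4
Total bubble-slots: 24

Answer: 24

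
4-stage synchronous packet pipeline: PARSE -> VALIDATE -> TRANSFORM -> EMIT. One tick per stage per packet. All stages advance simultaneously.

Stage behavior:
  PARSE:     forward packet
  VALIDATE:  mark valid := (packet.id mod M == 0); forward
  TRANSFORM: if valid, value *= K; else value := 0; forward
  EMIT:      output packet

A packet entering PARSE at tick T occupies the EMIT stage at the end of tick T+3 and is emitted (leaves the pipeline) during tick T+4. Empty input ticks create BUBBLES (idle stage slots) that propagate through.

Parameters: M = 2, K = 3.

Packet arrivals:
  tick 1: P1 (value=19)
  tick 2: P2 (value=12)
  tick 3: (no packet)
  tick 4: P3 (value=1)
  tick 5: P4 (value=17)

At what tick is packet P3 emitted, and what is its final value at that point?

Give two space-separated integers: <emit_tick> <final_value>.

Answer: 8 0

Derivation:
Tick 1: [PARSE:P1(v=19,ok=F), VALIDATE:-, TRANSFORM:-, EMIT:-] out:-; in:P1
Tick 2: [PARSE:P2(v=12,ok=F), VALIDATE:P1(v=19,ok=F), TRANSFORM:-, EMIT:-] out:-; in:P2
Tick 3: [PARSE:-, VALIDATE:P2(v=12,ok=T), TRANSFORM:P1(v=0,ok=F), EMIT:-] out:-; in:-
Tick 4: [PARSE:P3(v=1,ok=F), VALIDATE:-, TRANSFORM:P2(v=36,ok=T), EMIT:P1(v=0,ok=F)] out:-; in:P3
Tick 5: [PARSE:P4(v=17,ok=F), VALIDATE:P3(v=1,ok=F), TRANSFORM:-, EMIT:P2(v=36,ok=T)] out:P1(v=0); in:P4
Tick 6: [PARSE:-, VALIDATE:P4(v=17,ok=T), TRANSFORM:P3(v=0,ok=F), EMIT:-] out:P2(v=36); in:-
Tick 7: [PARSE:-, VALIDATE:-, TRANSFORM:P4(v=51,ok=T), EMIT:P3(v=0,ok=F)] out:-; in:-
Tick 8: [PARSE:-, VALIDATE:-, TRANSFORM:-, EMIT:P4(v=51,ok=T)] out:P3(v=0); in:-
Tick 9: [PARSE:-, VALIDATE:-, TRANSFORM:-, EMIT:-] out:P4(v=51); in:-
P3: arrives tick 4, valid=False (id=3, id%2=1), emit tick 8, final value 0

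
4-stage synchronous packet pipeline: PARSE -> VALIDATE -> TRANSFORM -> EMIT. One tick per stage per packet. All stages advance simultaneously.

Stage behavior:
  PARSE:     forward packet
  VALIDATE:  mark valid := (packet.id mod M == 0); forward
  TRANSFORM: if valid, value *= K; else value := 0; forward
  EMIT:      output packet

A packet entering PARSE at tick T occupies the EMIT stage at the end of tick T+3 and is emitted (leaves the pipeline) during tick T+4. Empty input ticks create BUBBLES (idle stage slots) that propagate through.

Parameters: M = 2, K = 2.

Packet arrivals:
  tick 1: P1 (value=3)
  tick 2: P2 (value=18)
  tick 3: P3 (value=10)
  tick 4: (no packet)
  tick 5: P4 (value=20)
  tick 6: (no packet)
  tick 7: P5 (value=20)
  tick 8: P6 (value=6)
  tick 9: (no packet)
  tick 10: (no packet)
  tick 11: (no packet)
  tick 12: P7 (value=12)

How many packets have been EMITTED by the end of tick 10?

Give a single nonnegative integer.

Answer: 4

Derivation:
Tick 1: [PARSE:P1(v=3,ok=F), VALIDATE:-, TRANSFORM:-, EMIT:-] out:-; in:P1
Tick 2: [PARSE:P2(v=18,ok=F), VALIDATE:P1(v=3,ok=F), TRANSFORM:-, EMIT:-] out:-; in:P2
Tick 3: [PARSE:P3(v=10,ok=F), VALIDATE:P2(v=18,ok=T), TRANSFORM:P1(v=0,ok=F), EMIT:-] out:-; in:P3
Tick 4: [PARSE:-, VALIDATE:P3(v=10,ok=F), TRANSFORM:P2(v=36,ok=T), EMIT:P1(v=0,ok=F)] out:-; in:-
Tick 5: [PARSE:P4(v=20,ok=F), VALIDATE:-, TRANSFORM:P3(v=0,ok=F), EMIT:P2(v=36,ok=T)] out:P1(v=0); in:P4
Tick 6: [PARSE:-, VALIDATE:P4(v=20,ok=T), TRANSFORM:-, EMIT:P3(v=0,ok=F)] out:P2(v=36); in:-
Tick 7: [PARSE:P5(v=20,ok=F), VALIDATE:-, TRANSFORM:P4(v=40,ok=T), EMIT:-] out:P3(v=0); in:P5
Tick 8: [PARSE:P6(v=6,ok=F), VALIDATE:P5(v=20,ok=F), TRANSFORM:-, EMIT:P4(v=40,ok=T)] out:-; in:P6
Tick 9: [PARSE:-, VALIDATE:P6(v=6,ok=T), TRANSFORM:P5(v=0,ok=F), EMIT:-] out:P4(v=40); in:-
Tick 10: [PARSE:-, VALIDATE:-, TRANSFORM:P6(v=12,ok=T), EMIT:P5(v=0,ok=F)] out:-; in:-
Emitted by tick 10: ['P1', 'P2', 'P3', 'P4']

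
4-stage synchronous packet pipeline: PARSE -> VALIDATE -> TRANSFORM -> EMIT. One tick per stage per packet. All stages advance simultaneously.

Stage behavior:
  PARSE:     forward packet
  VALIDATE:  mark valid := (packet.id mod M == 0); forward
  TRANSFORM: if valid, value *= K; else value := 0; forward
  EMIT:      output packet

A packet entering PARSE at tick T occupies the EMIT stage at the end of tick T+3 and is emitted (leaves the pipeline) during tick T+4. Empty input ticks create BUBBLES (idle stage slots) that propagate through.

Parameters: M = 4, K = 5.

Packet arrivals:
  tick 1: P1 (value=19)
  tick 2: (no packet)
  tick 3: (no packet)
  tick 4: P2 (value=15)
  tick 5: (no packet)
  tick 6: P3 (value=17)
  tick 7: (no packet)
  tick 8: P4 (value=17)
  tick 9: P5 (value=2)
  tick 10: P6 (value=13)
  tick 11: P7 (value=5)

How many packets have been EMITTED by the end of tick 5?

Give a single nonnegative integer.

Answer: 1

Derivation:
Tick 1: [PARSE:P1(v=19,ok=F), VALIDATE:-, TRANSFORM:-, EMIT:-] out:-; in:P1
Tick 2: [PARSE:-, VALIDATE:P1(v=19,ok=F), TRANSFORM:-, EMIT:-] out:-; in:-
Tick 3: [PARSE:-, VALIDATE:-, TRANSFORM:P1(v=0,ok=F), EMIT:-] out:-; in:-
Tick 4: [PARSE:P2(v=15,ok=F), VALIDATE:-, TRANSFORM:-, EMIT:P1(v=0,ok=F)] out:-; in:P2
Tick 5: [PARSE:-, VALIDATE:P2(v=15,ok=F), TRANSFORM:-, EMIT:-] out:P1(v=0); in:-
Emitted by tick 5: ['P1']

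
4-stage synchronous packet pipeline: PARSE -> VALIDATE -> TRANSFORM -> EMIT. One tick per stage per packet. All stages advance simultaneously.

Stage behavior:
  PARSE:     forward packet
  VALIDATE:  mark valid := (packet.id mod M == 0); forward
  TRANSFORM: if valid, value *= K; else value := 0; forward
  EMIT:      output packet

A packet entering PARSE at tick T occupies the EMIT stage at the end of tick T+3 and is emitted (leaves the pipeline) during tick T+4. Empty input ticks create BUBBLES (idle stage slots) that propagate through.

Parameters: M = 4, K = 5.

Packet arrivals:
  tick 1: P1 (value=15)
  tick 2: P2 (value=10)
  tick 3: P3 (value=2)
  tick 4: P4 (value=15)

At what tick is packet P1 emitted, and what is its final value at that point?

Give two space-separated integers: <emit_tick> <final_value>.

Answer: 5 0

Derivation:
Tick 1: [PARSE:P1(v=15,ok=F), VALIDATE:-, TRANSFORM:-, EMIT:-] out:-; in:P1
Tick 2: [PARSE:P2(v=10,ok=F), VALIDATE:P1(v=15,ok=F), TRANSFORM:-, EMIT:-] out:-; in:P2
Tick 3: [PARSE:P3(v=2,ok=F), VALIDATE:P2(v=10,ok=F), TRANSFORM:P1(v=0,ok=F), EMIT:-] out:-; in:P3
Tick 4: [PARSE:P4(v=15,ok=F), VALIDATE:P3(v=2,ok=F), TRANSFORM:P2(v=0,ok=F), EMIT:P1(v=0,ok=F)] out:-; in:P4
Tick 5: [PARSE:-, VALIDATE:P4(v=15,ok=T), TRANSFORM:P3(v=0,ok=F), EMIT:P2(v=0,ok=F)] out:P1(v=0); in:-
Tick 6: [PARSE:-, VALIDATE:-, TRANSFORM:P4(v=75,ok=T), EMIT:P3(v=0,ok=F)] out:P2(v=0); in:-
Tick 7: [PARSE:-, VALIDATE:-, TRANSFORM:-, EMIT:P4(v=75,ok=T)] out:P3(v=0); in:-
Tick 8: [PARSE:-, VALIDATE:-, TRANSFORM:-, EMIT:-] out:P4(v=75); in:-
P1: arrives tick 1, valid=False (id=1, id%4=1), emit tick 5, final value 0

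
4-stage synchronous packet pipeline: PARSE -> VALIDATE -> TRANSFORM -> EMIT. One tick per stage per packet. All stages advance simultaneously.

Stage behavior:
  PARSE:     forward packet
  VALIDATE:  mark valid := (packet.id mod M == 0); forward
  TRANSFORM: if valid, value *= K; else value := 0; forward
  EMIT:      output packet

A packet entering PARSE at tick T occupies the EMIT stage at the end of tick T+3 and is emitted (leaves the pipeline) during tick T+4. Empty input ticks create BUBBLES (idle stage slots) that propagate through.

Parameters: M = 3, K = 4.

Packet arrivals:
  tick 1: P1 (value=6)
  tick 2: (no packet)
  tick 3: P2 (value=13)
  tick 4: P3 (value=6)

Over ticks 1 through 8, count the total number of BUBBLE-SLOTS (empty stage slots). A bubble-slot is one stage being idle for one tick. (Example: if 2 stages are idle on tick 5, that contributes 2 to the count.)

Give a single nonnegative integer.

Answer: 20

Derivation:
Tick 1: [PARSE:P1(v=6,ok=F), VALIDATE:-, TRANSFORM:-, EMIT:-] out:-; bubbles=3
Tick 2: [PARSE:-, VALIDATE:P1(v=6,ok=F), TRANSFORM:-, EMIT:-] out:-; bubbles=3
Tick 3: [PARSE:P2(v=13,ok=F), VALIDATE:-, TRANSFORM:P1(v=0,ok=F), EMIT:-] out:-; bubbles=2
Tick 4: [PARSE:P3(v=6,ok=F), VALIDATE:P2(v=13,ok=F), TRANSFORM:-, EMIT:P1(v=0,ok=F)] out:-; bubbles=1
Tick 5: [PARSE:-, VALIDATE:P3(v=6,ok=T), TRANSFORM:P2(v=0,ok=F), EMIT:-] out:P1(v=0); bubbles=2
Tick 6: [PARSE:-, VALIDATE:-, TRANSFORM:P3(v=24,ok=T), EMIT:P2(v=0,ok=F)] out:-; bubbles=2
Tick 7: [PARSE:-, VALIDATE:-, TRANSFORM:-, EMIT:P3(v=24,ok=T)] out:P2(v=0); bubbles=3
Tick 8: [PARSE:-, VALIDATE:-, TRANSFORM:-, EMIT:-] out:P3(v=24); bubbles=4
Total bubble-slots: 20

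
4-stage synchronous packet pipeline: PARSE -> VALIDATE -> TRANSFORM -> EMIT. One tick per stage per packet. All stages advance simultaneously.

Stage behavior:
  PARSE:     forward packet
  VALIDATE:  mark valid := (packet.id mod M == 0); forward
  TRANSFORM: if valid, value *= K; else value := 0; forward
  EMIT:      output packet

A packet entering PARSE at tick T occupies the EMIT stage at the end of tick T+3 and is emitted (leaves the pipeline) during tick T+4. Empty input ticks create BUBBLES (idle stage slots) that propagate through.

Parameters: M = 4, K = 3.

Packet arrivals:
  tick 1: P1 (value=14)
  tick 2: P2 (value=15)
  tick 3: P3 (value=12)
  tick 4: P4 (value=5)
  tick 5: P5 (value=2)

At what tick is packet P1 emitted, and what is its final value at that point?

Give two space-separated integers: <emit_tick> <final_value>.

Answer: 5 0

Derivation:
Tick 1: [PARSE:P1(v=14,ok=F), VALIDATE:-, TRANSFORM:-, EMIT:-] out:-; in:P1
Tick 2: [PARSE:P2(v=15,ok=F), VALIDATE:P1(v=14,ok=F), TRANSFORM:-, EMIT:-] out:-; in:P2
Tick 3: [PARSE:P3(v=12,ok=F), VALIDATE:P2(v=15,ok=F), TRANSFORM:P1(v=0,ok=F), EMIT:-] out:-; in:P3
Tick 4: [PARSE:P4(v=5,ok=F), VALIDATE:P3(v=12,ok=F), TRANSFORM:P2(v=0,ok=F), EMIT:P1(v=0,ok=F)] out:-; in:P4
Tick 5: [PARSE:P5(v=2,ok=F), VALIDATE:P4(v=5,ok=T), TRANSFORM:P3(v=0,ok=F), EMIT:P2(v=0,ok=F)] out:P1(v=0); in:P5
Tick 6: [PARSE:-, VALIDATE:P5(v=2,ok=F), TRANSFORM:P4(v=15,ok=T), EMIT:P3(v=0,ok=F)] out:P2(v=0); in:-
Tick 7: [PARSE:-, VALIDATE:-, TRANSFORM:P5(v=0,ok=F), EMIT:P4(v=15,ok=T)] out:P3(v=0); in:-
Tick 8: [PARSE:-, VALIDATE:-, TRANSFORM:-, EMIT:P5(v=0,ok=F)] out:P4(v=15); in:-
Tick 9: [PARSE:-, VALIDATE:-, TRANSFORM:-, EMIT:-] out:P5(v=0); in:-
P1: arrives tick 1, valid=False (id=1, id%4=1), emit tick 5, final value 0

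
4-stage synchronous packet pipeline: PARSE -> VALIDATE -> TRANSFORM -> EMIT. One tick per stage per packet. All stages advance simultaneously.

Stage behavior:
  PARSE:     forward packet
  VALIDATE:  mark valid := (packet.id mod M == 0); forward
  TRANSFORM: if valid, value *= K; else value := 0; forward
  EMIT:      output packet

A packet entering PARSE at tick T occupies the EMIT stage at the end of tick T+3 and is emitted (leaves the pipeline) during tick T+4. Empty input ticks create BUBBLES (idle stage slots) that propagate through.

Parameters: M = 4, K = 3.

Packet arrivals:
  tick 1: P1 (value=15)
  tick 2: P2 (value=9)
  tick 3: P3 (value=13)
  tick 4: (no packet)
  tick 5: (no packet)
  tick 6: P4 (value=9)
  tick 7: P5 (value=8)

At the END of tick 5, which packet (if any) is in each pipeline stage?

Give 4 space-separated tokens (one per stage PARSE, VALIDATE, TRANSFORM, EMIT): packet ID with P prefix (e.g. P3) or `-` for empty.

Tick 1: [PARSE:P1(v=15,ok=F), VALIDATE:-, TRANSFORM:-, EMIT:-] out:-; in:P1
Tick 2: [PARSE:P2(v=9,ok=F), VALIDATE:P1(v=15,ok=F), TRANSFORM:-, EMIT:-] out:-; in:P2
Tick 3: [PARSE:P3(v=13,ok=F), VALIDATE:P2(v=9,ok=F), TRANSFORM:P1(v=0,ok=F), EMIT:-] out:-; in:P3
Tick 4: [PARSE:-, VALIDATE:P3(v=13,ok=F), TRANSFORM:P2(v=0,ok=F), EMIT:P1(v=0,ok=F)] out:-; in:-
Tick 5: [PARSE:-, VALIDATE:-, TRANSFORM:P3(v=0,ok=F), EMIT:P2(v=0,ok=F)] out:P1(v=0); in:-
At end of tick 5: ['-', '-', 'P3', 'P2']

Answer: - - P3 P2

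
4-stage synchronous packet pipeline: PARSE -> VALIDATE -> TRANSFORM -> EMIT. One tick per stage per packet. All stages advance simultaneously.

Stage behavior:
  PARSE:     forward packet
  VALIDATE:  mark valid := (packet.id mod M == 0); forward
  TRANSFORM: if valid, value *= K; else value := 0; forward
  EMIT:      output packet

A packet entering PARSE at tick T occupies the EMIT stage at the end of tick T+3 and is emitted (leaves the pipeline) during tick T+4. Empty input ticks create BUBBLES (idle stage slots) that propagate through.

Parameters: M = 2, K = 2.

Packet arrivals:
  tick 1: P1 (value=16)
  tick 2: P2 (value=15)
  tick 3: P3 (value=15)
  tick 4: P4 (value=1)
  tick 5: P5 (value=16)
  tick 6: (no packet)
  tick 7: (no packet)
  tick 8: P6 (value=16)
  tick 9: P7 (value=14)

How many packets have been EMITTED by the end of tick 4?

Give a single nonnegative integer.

Tick 1: [PARSE:P1(v=16,ok=F), VALIDATE:-, TRANSFORM:-, EMIT:-] out:-; in:P1
Tick 2: [PARSE:P2(v=15,ok=F), VALIDATE:P1(v=16,ok=F), TRANSFORM:-, EMIT:-] out:-; in:P2
Tick 3: [PARSE:P3(v=15,ok=F), VALIDATE:P2(v=15,ok=T), TRANSFORM:P1(v=0,ok=F), EMIT:-] out:-; in:P3
Tick 4: [PARSE:P4(v=1,ok=F), VALIDATE:P3(v=15,ok=F), TRANSFORM:P2(v=30,ok=T), EMIT:P1(v=0,ok=F)] out:-; in:P4
Emitted by tick 4: []

Answer: 0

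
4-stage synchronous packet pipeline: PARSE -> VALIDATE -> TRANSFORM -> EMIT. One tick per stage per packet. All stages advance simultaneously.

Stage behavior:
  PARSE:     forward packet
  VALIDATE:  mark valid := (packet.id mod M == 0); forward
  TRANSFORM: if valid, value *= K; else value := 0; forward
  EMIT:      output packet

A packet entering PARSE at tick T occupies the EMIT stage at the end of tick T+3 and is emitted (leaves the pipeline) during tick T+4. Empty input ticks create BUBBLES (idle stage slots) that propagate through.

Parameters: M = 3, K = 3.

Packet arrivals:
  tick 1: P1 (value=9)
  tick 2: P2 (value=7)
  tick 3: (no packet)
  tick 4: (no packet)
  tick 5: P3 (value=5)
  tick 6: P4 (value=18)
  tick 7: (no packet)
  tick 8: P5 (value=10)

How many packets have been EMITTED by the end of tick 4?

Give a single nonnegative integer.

Tick 1: [PARSE:P1(v=9,ok=F), VALIDATE:-, TRANSFORM:-, EMIT:-] out:-; in:P1
Tick 2: [PARSE:P2(v=7,ok=F), VALIDATE:P1(v=9,ok=F), TRANSFORM:-, EMIT:-] out:-; in:P2
Tick 3: [PARSE:-, VALIDATE:P2(v=7,ok=F), TRANSFORM:P1(v=0,ok=F), EMIT:-] out:-; in:-
Tick 4: [PARSE:-, VALIDATE:-, TRANSFORM:P2(v=0,ok=F), EMIT:P1(v=0,ok=F)] out:-; in:-
Emitted by tick 4: []

Answer: 0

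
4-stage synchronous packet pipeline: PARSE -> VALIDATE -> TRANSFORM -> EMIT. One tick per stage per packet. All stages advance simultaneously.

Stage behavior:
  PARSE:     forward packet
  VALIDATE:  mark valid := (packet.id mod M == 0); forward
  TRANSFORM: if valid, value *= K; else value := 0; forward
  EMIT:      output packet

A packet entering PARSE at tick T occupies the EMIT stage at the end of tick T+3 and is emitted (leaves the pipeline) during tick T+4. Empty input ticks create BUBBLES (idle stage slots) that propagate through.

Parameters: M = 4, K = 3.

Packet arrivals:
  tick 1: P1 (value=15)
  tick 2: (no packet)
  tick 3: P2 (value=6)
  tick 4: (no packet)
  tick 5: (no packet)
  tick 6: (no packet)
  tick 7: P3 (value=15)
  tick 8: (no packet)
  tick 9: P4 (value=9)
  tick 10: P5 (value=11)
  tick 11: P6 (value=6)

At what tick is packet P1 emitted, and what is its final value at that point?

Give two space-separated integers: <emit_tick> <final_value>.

Answer: 5 0

Derivation:
Tick 1: [PARSE:P1(v=15,ok=F), VALIDATE:-, TRANSFORM:-, EMIT:-] out:-; in:P1
Tick 2: [PARSE:-, VALIDATE:P1(v=15,ok=F), TRANSFORM:-, EMIT:-] out:-; in:-
Tick 3: [PARSE:P2(v=6,ok=F), VALIDATE:-, TRANSFORM:P1(v=0,ok=F), EMIT:-] out:-; in:P2
Tick 4: [PARSE:-, VALIDATE:P2(v=6,ok=F), TRANSFORM:-, EMIT:P1(v=0,ok=F)] out:-; in:-
Tick 5: [PARSE:-, VALIDATE:-, TRANSFORM:P2(v=0,ok=F), EMIT:-] out:P1(v=0); in:-
Tick 6: [PARSE:-, VALIDATE:-, TRANSFORM:-, EMIT:P2(v=0,ok=F)] out:-; in:-
Tick 7: [PARSE:P3(v=15,ok=F), VALIDATE:-, TRANSFORM:-, EMIT:-] out:P2(v=0); in:P3
Tick 8: [PARSE:-, VALIDATE:P3(v=15,ok=F), TRANSFORM:-, EMIT:-] out:-; in:-
Tick 9: [PARSE:P4(v=9,ok=F), VALIDATE:-, TRANSFORM:P3(v=0,ok=F), EMIT:-] out:-; in:P4
Tick 10: [PARSE:P5(v=11,ok=F), VALIDATE:P4(v=9,ok=T), TRANSFORM:-, EMIT:P3(v=0,ok=F)] out:-; in:P5
Tick 11: [PARSE:P6(v=6,ok=F), VALIDATE:P5(v=11,ok=F), TRANSFORM:P4(v=27,ok=T), EMIT:-] out:P3(v=0); in:P6
Tick 12: [PARSE:-, VALIDATE:P6(v=6,ok=F), TRANSFORM:P5(v=0,ok=F), EMIT:P4(v=27,ok=T)] out:-; in:-
Tick 13: [PARSE:-, VALIDATE:-, TRANSFORM:P6(v=0,ok=F), EMIT:P5(v=0,ok=F)] out:P4(v=27); in:-
Tick 14: [PARSE:-, VALIDATE:-, TRANSFORM:-, EMIT:P6(v=0,ok=F)] out:P5(v=0); in:-
Tick 15: [PARSE:-, VALIDATE:-, TRANSFORM:-, EMIT:-] out:P6(v=0); in:-
P1: arrives tick 1, valid=False (id=1, id%4=1), emit tick 5, final value 0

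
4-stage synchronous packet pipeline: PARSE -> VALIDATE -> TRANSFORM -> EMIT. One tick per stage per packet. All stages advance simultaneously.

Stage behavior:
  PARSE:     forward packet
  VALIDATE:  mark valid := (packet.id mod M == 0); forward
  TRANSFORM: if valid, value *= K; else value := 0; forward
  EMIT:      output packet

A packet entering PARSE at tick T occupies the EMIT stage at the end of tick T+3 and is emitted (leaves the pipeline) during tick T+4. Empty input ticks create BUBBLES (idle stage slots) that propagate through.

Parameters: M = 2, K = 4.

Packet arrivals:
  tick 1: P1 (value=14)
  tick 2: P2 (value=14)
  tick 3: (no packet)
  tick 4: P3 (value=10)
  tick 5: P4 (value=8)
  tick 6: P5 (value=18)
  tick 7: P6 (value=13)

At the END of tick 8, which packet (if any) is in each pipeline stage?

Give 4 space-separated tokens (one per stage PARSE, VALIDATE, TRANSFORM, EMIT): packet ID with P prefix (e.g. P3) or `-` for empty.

Tick 1: [PARSE:P1(v=14,ok=F), VALIDATE:-, TRANSFORM:-, EMIT:-] out:-; in:P1
Tick 2: [PARSE:P2(v=14,ok=F), VALIDATE:P1(v=14,ok=F), TRANSFORM:-, EMIT:-] out:-; in:P2
Tick 3: [PARSE:-, VALIDATE:P2(v=14,ok=T), TRANSFORM:P1(v=0,ok=F), EMIT:-] out:-; in:-
Tick 4: [PARSE:P3(v=10,ok=F), VALIDATE:-, TRANSFORM:P2(v=56,ok=T), EMIT:P1(v=0,ok=F)] out:-; in:P3
Tick 5: [PARSE:P4(v=8,ok=F), VALIDATE:P3(v=10,ok=F), TRANSFORM:-, EMIT:P2(v=56,ok=T)] out:P1(v=0); in:P4
Tick 6: [PARSE:P5(v=18,ok=F), VALIDATE:P4(v=8,ok=T), TRANSFORM:P3(v=0,ok=F), EMIT:-] out:P2(v=56); in:P5
Tick 7: [PARSE:P6(v=13,ok=F), VALIDATE:P5(v=18,ok=F), TRANSFORM:P4(v=32,ok=T), EMIT:P3(v=0,ok=F)] out:-; in:P6
Tick 8: [PARSE:-, VALIDATE:P6(v=13,ok=T), TRANSFORM:P5(v=0,ok=F), EMIT:P4(v=32,ok=T)] out:P3(v=0); in:-
At end of tick 8: ['-', 'P6', 'P5', 'P4']

Answer: - P6 P5 P4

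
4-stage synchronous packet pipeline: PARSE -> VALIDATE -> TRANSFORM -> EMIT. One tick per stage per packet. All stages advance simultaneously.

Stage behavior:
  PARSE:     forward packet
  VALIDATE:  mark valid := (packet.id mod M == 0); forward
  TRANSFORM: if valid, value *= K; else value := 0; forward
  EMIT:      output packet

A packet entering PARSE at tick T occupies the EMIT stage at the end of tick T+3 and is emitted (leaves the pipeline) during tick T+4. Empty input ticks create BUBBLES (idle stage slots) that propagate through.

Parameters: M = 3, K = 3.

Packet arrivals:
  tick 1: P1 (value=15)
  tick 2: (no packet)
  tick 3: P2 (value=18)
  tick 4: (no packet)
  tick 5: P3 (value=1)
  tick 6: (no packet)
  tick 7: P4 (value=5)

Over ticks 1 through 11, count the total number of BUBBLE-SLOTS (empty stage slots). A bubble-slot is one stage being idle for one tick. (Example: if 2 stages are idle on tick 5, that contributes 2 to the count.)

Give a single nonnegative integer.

Tick 1: [PARSE:P1(v=15,ok=F), VALIDATE:-, TRANSFORM:-, EMIT:-] out:-; bubbles=3
Tick 2: [PARSE:-, VALIDATE:P1(v=15,ok=F), TRANSFORM:-, EMIT:-] out:-; bubbles=3
Tick 3: [PARSE:P2(v=18,ok=F), VALIDATE:-, TRANSFORM:P1(v=0,ok=F), EMIT:-] out:-; bubbles=2
Tick 4: [PARSE:-, VALIDATE:P2(v=18,ok=F), TRANSFORM:-, EMIT:P1(v=0,ok=F)] out:-; bubbles=2
Tick 5: [PARSE:P3(v=1,ok=F), VALIDATE:-, TRANSFORM:P2(v=0,ok=F), EMIT:-] out:P1(v=0); bubbles=2
Tick 6: [PARSE:-, VALIDATE:P3(v=1,ok=T), TRANSFORM:-, EMIT:P2(v=0,ok=F)] out:-; bubbles=2
Tick 7: [PARSE:P4(v=5,ok=F), VALIDATE:-, TRANSFORM:P3(v=3,ok=T), EMIT:-] out:P2(v=0); bubbles=2
Tick 8: [PARSE:-, VALIDATE:P4(v=5,ok=F), TRANSFORM:-, EMIT:P3(v=3,ok=T)] out:-; bubbles=2
Tick 9: [PARSE:-, VALIDATE:-, TRANSFORM:P4(v=0,ok=F), EMIT:-] out:P3(v=3); bubbles=3
Tick 10: [PARSE:-, VALIDATE:-, TRANSFORM:-, EMIT:P4(v=0,ok=F)] out:-; bubbles=3
Tick 11: [PARSE:-, VALIDATE:-, TRANSFORM:-, EMIT:-] out:P4(v=0); bubbles=4
Total bubble-slots: 28

Answer: 28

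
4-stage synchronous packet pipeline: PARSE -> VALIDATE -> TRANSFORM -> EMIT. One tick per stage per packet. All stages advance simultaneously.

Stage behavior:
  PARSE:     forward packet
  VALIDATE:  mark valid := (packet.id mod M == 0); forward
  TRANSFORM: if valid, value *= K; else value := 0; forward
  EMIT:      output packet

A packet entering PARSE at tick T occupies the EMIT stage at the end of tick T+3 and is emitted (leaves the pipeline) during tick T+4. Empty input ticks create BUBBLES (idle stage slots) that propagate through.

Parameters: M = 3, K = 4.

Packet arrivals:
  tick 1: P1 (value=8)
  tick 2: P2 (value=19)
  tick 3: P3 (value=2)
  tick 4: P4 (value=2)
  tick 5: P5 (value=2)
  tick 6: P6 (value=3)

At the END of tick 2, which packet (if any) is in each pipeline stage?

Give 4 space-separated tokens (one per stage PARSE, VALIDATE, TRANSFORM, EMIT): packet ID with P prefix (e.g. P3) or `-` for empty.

Answer: P2 P1 - -

Derivation:
Tick 1: [PARSE:P1(v=8,ok=F), VALIDATE:-, TRANSFORM:-, EMIT:-] out:-; in:P1
Tick 2: [PARSE:P2(v=19,ok=F), VALIDATE:P1(v=8,ok=F), TRANSFORM:-, EMIT:-] out:-; in:P2
At end of tick 2: ['P2', 'P1', '-', '-']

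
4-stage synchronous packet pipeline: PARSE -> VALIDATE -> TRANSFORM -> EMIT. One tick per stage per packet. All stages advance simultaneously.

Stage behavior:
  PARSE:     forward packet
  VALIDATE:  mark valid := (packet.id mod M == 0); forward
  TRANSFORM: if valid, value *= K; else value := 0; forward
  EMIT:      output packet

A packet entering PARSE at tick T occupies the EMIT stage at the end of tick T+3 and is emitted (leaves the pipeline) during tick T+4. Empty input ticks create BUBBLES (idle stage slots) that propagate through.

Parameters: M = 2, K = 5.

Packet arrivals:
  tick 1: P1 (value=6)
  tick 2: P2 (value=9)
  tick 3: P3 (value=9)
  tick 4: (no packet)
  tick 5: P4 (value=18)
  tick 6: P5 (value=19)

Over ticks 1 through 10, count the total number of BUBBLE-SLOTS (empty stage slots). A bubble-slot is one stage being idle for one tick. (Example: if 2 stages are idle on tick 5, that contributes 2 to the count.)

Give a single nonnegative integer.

Answer: 20

Derivation:
Tick 1: [PARSE:P1(v=6,ok=F), VALIDATE:-, TRANSFORM:-, EMIT:-] out:-; bubbles=3
Tick 2: [PARSE:P2(v=9,ok=F), VALIDATE:P1(v=6,ok=F), TRANSFORM:-, EMIT:-] out:-; bubbles=2
Tick 3: [PARSE:P3(v=9,ok=F), VALIDATE:P2(v=9,ok=T), TRANSFORM:P1(v=0,ok=F), EMIT:-] out:-; bubbles=1
Tick 4: [PARSE:-, VALIDATE:P3(v=9,ok=F), TRANSFORM:P2(v=45,ok=T), EMIT:P1(v=0,ok=F)] out:-; bubbles=1
Tick 5: [PARSE:P4(v=18,ok=F), VALIDATE:-, TRANSFORM:P3(v=0,ok=F), EMIT:P2(v=45,ok=T)] out:P1(v=0); bubbles=1
Tick 6: [PARSE:P5(v=19,ok=F), VALIDATE:P4(v=18,ok=T), TRANSFORM:-, EMIT:P3(v=0,ok=F)] out:P2(v=45); bubbles=1
Tick 7: [PARSE:-, VALIDATE:P5(v=19,ok=F), TRANSFORM:P4(v=90,ok=T), EMIT:-] out:P3(v=0); bubbles=2
Tick 8: [PARSE:-, VALIDATE:-, TRANSFORM:P5(v=0,ok=F), EMIT:P4(v=90,ok=T)] out:-; bubbles=2
Tick 9: [PARSE:-, VALIDATE:-, TRANSFORM:-, EMIT:P5(v=0,ok=F)] out:P4(v=90); bubbles=3
Tick 10: [PARSE:-, VALIDATE:-, TRANSFORM:-, EMIT:-] out:P5(v=0); bubbles=4
Total bubble-slots: 20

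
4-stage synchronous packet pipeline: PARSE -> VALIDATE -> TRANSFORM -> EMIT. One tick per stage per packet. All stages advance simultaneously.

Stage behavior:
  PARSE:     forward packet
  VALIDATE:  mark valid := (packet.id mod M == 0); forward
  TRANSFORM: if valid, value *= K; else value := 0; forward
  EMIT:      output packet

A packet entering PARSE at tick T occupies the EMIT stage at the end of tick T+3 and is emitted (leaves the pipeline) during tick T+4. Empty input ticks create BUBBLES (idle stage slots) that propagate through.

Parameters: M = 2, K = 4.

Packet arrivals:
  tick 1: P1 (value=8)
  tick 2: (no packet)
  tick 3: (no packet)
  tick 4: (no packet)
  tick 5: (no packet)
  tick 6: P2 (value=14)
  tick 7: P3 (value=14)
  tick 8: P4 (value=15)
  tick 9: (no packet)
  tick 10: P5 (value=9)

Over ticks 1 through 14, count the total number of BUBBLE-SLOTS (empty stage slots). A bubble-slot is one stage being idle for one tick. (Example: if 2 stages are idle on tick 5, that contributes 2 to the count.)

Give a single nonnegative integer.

Answer: 36

Derivation:
Tick 1: [PARSE:P1(v=8,ok=F), VALIDATE:-, TRANSFORM:-, EMIT:-] out:-; bubbles=3
Tick 2: [PARSE:-, VALIDATE:P1(v=8,ok=F), TRANSFORM:-, EMIT:-] out:-; bubbles=3
Tick 3: [PARSE:-, VALIDATE:-, TRANSFORM:P1(v=0,ok=F), EMIT:-] out:-; bubbles=3
Tick 4: [PARSE:-, VALIDATE:-, TRANSFORM:-, EMIT:P1(v=0,ok=F)] out:-; bubbles=3
Tick 5: [PARSE:-, VALIDATE:-, TRANSFORM:-, EMIT:-] out:P1(v=0); bubbles=4
Tick 6: [PARSE:P2(v=14,ok=F), VALIDATE:-, TRANSFORM:-, EMIT:-] out:-; bubbles=3
Tick 7: [PARSE:P3(v=14,ok=F), VALIDATE:P2(v=14,ok=T), TRANSFORM:-, EMIT:-] out:-; bubbles=2
Tick 8: [PARSE:P4(v=15,ok=F), VALIDATE:P3(v=14,ok=F), TRANSFORM:P2(v=56,ok=T), EMIT:-] out:-; bubbles=1
Tick 9: [PARSE:-, VALIDATE:P4(v=15,ok=T), TRANSFORM:P3(v=0,ok=F), EMIT:P2(v=56,ok=T)] out:-; bubbles=1
Tick 10: [PARSE:P5(v=9,ok=F), VALIDATE:-, TRANSFORM:P4(v=60,ok=T), EMIT:P3(v=0,ok=F)] out:P2(v=56); bubbles=1
Tick 11: [PARSE:-, VALIDATE:P5(v=9,ok=F), TRANSFORM:-, EMIT:P4(v=60,ok=T)] out:P3(v=0); bubbles=2
Tick 12: [PARSE:-, VALIDATE:-, TRANSFORM:P5(v=0,ok=F), EMIT:-] out:P4(v=60); bubbles=3
Tick 13: [PARSE:-, VALIDATE:-, TRANSFORM:-, EMIT:P5(v=0,ok=F)] out:-; bubbles=3
Tick 14: [PARSE:-, VALIDATE:-, TRANSFORM:-, EMIT:-] out:P5(v=0); bubbles=4
Total bubble-slots: 36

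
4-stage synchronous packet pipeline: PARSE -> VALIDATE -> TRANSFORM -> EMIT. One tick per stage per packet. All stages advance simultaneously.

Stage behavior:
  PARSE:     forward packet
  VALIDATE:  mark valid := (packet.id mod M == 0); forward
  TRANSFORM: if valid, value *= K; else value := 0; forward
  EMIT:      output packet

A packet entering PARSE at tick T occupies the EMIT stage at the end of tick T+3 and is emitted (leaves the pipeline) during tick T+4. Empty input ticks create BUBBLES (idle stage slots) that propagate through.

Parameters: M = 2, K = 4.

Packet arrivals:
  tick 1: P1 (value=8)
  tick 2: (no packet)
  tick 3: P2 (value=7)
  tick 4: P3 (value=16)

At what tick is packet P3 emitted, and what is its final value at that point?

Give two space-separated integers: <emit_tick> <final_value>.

Answer: 8 0

Derivation:
Tick 1: [PARSE:P1(v=8,ok=F), VALIDATE:-, TRANSFORM:-, EMIT:-] out:-; in:P1
Tick 2: [PARSE:-, VALIDATE:P1(v=8,ok=F), TRANSFORM:-, EMIT:-] out:-; in:-
Tick 3: [PARSE:P2(v=7,ok=F), VALIDATE:-, TRANSFORM:P1(v=0,ok=F), EMIT:-] out:-; in:P2
Tick 4: [PARSE:P3(v=16,ok=F), VALIDATE:P2(v=7,ok=T), TRANSFORM:-, EMIT:P1(v=0,ok=F)] out:-; in:P3
Tick 5: [PARSE:-, VALIDATE:P3(v=16,ok=F), TRANSFORM:P2(v=28,ok=T), EMIT:-] out:P1(v=0); in:-
Tick 6: [PARSE:-, VALIDATE:-, TRANSFORM:P3(v=0,ok=F), EMIT:P2(v=28,ok=T)] out:-; in:-
Tick 7: [PARSE:-, VALIDATE:-, TRANSFORM:-, EMIT:P3(v=0,ok=F)] out:P2(v=28); in:-
Tick 8: [PARSE:-, VALIDATE:-, TRANSFORM:-, EMIT:-] out:P3(v=0); in:-
P3: arrives tick 4, valid=False (id=3, id%2=1), emit tick 8, final value 0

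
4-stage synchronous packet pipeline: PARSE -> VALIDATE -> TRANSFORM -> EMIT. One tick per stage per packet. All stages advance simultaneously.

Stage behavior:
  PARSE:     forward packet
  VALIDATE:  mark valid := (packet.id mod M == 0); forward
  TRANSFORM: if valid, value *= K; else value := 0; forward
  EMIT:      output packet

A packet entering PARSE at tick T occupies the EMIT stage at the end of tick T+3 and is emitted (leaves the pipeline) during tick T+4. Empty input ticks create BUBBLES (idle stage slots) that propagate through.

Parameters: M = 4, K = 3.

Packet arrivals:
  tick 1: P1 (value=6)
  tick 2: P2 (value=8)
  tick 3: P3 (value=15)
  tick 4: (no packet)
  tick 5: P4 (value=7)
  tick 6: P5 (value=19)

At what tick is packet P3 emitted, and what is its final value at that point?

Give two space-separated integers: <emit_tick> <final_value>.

Answer: 7 0

Derivation:
Tick 1: [PARSE:P1(v=6,ok=F), VALIDATE:-, TRANSFORM:-, EMIT:-] out:-; in:P1
Tick 2: [PARSE:P2(v=8,ok=F), VALIDATE:P1(v=6,ok=F), TRANSFORM:-, EMIT:-] out:-; in:P2
Tick 3: [PARSE:P3(v=15,ok=F), VALIDATE:P2(v=8,ok=F), TRANSFORM:P1(v=0,ok=F), EMIT:-] out:-; in:P3
Tick 4: [PARSE:-, VALIDATE:P3(v=15,ok=F), TRANSFORM:P2(v=0,ok=F), EMIT:P1(v=0,ok=F)] out:-; in:-
Tick 5: [PARSE:P4(v=7,ok=F), VALIDATE:-, TRANSFORM:P3(v=0,ok=F), EMIT:P2(v=0,ok=F)] out:P1(v=0); in:P4
Tick 6: [PARSE:P5(v=19,ok=F), VALIDATE:P4(v=7,ok=T), TRANSFORM:-, EMIT:P3(v=0,ok=F)] out:P2(v=0); in:P5
Tick 7: [PARSE:-, VALIDATE:P5(v=19,ok=F), TRANSFORM:P4(v=21,ok=T), EMIT:-] out:P3(v=0); in:-
Tick 8: [PARSE:-, VALIDATE:-, TRANSFORM:P5(v=0,ok=F), EMIT:P4(v=21,ok=T)] out:-; in:-
Tick 9: [PARSE:-, VALIDATE:-, TRANSFORM:-, EMIT:P5(v=0,ok=F)] out:P4(v=21); in:-
Tick 10: [PARSE:-, VALIDATE:-, TRANSFORM:-, EMIT:-] out:P5(v=0); in:-
P3: arrives tick 3, valid=False (id=3, id%4=3), emit tick 7, final value 0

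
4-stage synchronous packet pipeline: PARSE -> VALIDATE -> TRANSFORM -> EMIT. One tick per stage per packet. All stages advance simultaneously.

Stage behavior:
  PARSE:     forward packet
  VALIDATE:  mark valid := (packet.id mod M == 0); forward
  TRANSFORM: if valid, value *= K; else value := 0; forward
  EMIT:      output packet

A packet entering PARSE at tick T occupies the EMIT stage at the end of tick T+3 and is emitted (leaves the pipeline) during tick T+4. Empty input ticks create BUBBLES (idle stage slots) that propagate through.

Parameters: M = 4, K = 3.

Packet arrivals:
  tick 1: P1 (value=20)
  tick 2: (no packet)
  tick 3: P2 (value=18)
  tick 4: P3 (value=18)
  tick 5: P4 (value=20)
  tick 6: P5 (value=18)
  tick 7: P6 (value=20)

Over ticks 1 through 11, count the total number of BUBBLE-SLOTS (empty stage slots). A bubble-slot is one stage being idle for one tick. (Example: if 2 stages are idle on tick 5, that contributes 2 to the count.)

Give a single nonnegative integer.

Answer: 20

Derivation:
Tick 1: [PARSE:P1(v=20,ok=F), VALIDATE:-, TRANSFORM:-, EMIT:-] out:-; bubbles=3
Tick 2: [PARSE:-, VALIDATE:P1(v=20,ok=F), TRANSFORM:-, EMIT:-] out:-; bubbles=3
Tick 3: [PARSE:P2(v=18,ok=F), VALIDATE:-, TRANSFORM:P1(v=0,ok=F), EMIT:-] out:-; bubbles=2
Tick 4: [PARSE:P3(v=18,ok=F), VALIDATE:P2(v=18,ok=F), TRANSFORM:-, EMIT:P1(v=0,ok=F)] out:-; bubbles=1
Tick 5: [PARSE:P4(v=20,ok=F), VALIDATE:P3(v=18,ok=F), TRANSFORM:P2(v=0,ok=F), EMIT:-] out:P1(v=0); bubbles=1
Tick 6: [PARSE:P5(v=18,ok=F), VALIDATE:P4(v=20,ok=T), TRANSFORM:P3(v=0,ok=F), EMIT:P2(v=0,ok=F)] out:-; bubbles=0
Tick 7: [PARSE:P6(v=20,ok=F), VALIDATE:P5(v=18,ok=F), TRANSFORM:P4(v=60,ok=T), EMIT:P3(v=0,ok=F)] out:P2(v=0); bubbles=0
Tick 8: [PARSE:-, VALIDATE:P6(v=20,ok=F), TRANSFORM:P5(v=0,ok=F), EMIT:P4(v=60,ok=T)] out:P3(v=0); bubbles=1
Tick 9: [PARSE:-, VALIDATE:-, TRANSFORM:P6(v=0,ok=F), EMIT:P5(v=0,ok=F)] out:P4(v=60); bubbles=2
Tick 10: [PARSE:-, VALIDATE:-, TRANSFORM:-, EMIT:P6(v=0,ok=F)] out:P5(v=0); bubbles=3
Tick 11: [PARSE:-, VALIDATE:-, TRANSFORM:-, EMIT:-] out:P6(v=0); bubbles=4
Total bubble-slots: 20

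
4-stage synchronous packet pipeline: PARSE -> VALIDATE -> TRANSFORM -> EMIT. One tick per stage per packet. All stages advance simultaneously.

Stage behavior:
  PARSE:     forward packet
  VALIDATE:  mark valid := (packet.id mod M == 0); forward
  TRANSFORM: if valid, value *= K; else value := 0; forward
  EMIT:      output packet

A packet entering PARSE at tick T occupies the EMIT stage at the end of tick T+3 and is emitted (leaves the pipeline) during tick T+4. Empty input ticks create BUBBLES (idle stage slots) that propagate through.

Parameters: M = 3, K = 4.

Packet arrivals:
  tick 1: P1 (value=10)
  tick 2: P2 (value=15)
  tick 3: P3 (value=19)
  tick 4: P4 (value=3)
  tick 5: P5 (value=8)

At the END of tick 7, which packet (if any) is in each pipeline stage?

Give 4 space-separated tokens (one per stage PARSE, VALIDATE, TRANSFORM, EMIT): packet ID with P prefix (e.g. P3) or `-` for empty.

Answer: - - P5 P4

Derivation:
Tick 1: [PARSE:P1(v=10,ok=F), VALIDATE:-, TRANSFORM:-, EMIT:-] out:-; in:P1
Tick 2: [PARSE:P2(v=15,ok=F), VALIDATE:P1(v=10,ok=F), TRANSFORM:-, EMIT:-] out:-; in:P2
Tick 3: [PARSE:P3(v=19,ok=F), VALIDATE:P2(v=15,ok=F), TRANSFORM:P1(v=0,ok=F), EMIT:-] out:-; in:P3
Tick 4: [PARSE:P4(v=3,ok=F), VALIDATE:P3(v=19,ok=T), TRANSFORM:P2(v=0,ok=F), EMIT:P1(v=0,ok=F)] out:-; in:P4
Tick 5: [PARSE:P5(v=8,ok=F), VALIDATE:P4(v=3,ok=F), TRANSFORM:P3(v=76,ok=T), EMIT:P2(v=0,ok=F)] out:P1(v=0); in:P5
Tick 6: [PARSE:-, VALIDATE:P5(v=8,ok=F), TRANSFORM:P4(v=0,ok=F), EMIT:P3(v=76,ok=T)] out:P2(v=0); in:-
Tick 7: [PARSE:-, VALIDATE:-, TRANSFORM:P5(v=0,ok=F), EMIT:P4(v=0,ok=F)] out:P3(v=76); in:-
At end of tick 7: ['-', '-', 'P5', 'P4']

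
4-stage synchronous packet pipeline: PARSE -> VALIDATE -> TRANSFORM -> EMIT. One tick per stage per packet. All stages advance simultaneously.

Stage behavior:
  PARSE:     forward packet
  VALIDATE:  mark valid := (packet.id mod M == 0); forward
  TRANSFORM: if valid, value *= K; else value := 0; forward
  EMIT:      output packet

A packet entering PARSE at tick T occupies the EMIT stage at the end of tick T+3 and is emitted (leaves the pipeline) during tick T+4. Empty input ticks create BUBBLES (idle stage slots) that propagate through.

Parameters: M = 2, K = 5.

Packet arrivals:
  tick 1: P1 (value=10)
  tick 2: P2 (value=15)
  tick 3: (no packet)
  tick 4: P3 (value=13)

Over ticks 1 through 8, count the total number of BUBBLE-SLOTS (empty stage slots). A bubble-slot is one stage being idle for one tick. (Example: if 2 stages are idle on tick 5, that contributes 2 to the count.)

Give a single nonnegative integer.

Answer: 20

Derivation:
Tick 1: [PARSE:P1(v=10,ok=F), VALIDATE:-, TRANSFORM:-, EMIT:-] out:-; bubbles=3
Tick 2: [PARSE:P2(v=15,ok=F), VALIDATE:P1(v=10,ok=F), TRANSFORM:-, EMIT:-] out:-; bubbles=2
Tick 3: [PARSE:-, VALIDATE:P2(v=15,ok=T), TRANSFORM:P1(v=0,ok=F), EMIT:-] out:-; bubbles=2
Tick 4: [PARSE:P3(v=13,ok=F), VALIDATE:-, TRANSFORM:P2(v=75,ok=T), EMIT:P1(v=0,ok=F)] out:-; bubbles=1
Tick 5: [PARSE:-, VALIDATE:P3(v=13,ok=F), TRANSFORM:-, EMIT:P2(v=75,ok=T)] out:P1(v=0); bubbles=2
Tick 6: [PARSE:-, VALIDATE:-, TRANSFORM:P3(v=0,ok=F), EMIT:-] out:P2(v=75); bubbles=3
Tick 7: [PARSE:-, VALIDATE:-, TRANSFORM:-, EMIT:P3(v=0,ok=F)] out:-; bubbles=3
Tick 8: [PARSE:-, VALIDATE:-, TRANSFORM:-, EMIT:-] out:P3(v=0); bubbles=4
Total bubble-slots: 20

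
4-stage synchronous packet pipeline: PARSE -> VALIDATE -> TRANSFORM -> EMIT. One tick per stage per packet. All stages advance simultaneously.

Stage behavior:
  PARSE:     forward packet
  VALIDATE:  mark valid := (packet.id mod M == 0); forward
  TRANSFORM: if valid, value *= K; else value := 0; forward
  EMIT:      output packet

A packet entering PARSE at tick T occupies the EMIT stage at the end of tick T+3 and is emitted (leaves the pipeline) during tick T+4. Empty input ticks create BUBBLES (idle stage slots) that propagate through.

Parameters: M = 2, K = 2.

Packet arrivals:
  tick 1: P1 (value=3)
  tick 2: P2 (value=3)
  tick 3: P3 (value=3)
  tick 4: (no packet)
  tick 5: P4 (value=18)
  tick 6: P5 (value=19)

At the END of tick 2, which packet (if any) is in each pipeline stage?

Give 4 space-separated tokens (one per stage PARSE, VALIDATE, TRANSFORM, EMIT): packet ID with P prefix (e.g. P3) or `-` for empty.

Tick 1: [PARSE:P1(v=3,ok=F), VALIDATE:-, TRANSFORM:-, EMIT:-] out:-; in:P1
Tick 2: [PARSE:P2(v=3,ok=F), VALIDATE:P1(v=3,ok=F), TRANSFORM:-, EMIT:-] out:-; in:P2
At end of tick 2: ['P2', 'P1', '-', '-']

Answer: P2 P1 - -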